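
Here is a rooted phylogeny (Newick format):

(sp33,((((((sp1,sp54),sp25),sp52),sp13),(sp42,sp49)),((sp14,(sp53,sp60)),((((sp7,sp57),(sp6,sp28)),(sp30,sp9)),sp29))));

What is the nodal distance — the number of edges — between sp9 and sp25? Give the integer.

The MRCA of sp9 and sp25 is the node subtending ((((((sp1,sp54),sp25),sp52),sp13),(sp42,sp49)),((sp14,(sp53,sp60)),((((sp7,sp57),(sp6,sp28)),(sp30,sp9)),sp29))).
From sp9 up to that node: 5 branches. From sp25 up to the same node: 5 branches. Total: 5 + 5 = 10.

10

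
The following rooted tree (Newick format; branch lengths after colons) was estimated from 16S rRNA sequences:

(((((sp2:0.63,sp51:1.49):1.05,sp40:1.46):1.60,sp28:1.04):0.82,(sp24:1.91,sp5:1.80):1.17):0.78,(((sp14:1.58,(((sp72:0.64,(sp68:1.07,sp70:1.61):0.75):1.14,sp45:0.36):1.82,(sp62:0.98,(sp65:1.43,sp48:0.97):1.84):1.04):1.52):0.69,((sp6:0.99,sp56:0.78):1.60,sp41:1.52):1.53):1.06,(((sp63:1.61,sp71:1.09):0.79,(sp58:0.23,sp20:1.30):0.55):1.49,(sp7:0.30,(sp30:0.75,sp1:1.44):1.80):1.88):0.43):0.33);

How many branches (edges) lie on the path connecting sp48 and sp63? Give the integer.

The MRCA of sp48 and sp63 is the node subtending (((sp14,(((sp72,(sp68,sp70)),sp45),(sp62,(sp65,sp48)))),((sp6,sp56),sp41)),(((sp63,sp71),(sp58,sp20)),(sp7,(sp30,sp1)))).
From sp48 up to that node: 6 branches. From sp63 up to the same node: 4 branches. Total: 6 + 4 = 10.

10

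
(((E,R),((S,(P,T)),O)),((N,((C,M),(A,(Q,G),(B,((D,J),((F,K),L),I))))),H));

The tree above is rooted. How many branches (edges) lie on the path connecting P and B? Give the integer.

11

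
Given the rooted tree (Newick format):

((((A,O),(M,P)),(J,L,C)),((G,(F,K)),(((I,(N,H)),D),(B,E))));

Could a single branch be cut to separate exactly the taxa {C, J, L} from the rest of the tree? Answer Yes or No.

Yes

The most recent common ancestor of these taxa subtends (J,L,C).
That clade has exactly 3 tips — every listed taxon and nothing else — so the group is monophyletic.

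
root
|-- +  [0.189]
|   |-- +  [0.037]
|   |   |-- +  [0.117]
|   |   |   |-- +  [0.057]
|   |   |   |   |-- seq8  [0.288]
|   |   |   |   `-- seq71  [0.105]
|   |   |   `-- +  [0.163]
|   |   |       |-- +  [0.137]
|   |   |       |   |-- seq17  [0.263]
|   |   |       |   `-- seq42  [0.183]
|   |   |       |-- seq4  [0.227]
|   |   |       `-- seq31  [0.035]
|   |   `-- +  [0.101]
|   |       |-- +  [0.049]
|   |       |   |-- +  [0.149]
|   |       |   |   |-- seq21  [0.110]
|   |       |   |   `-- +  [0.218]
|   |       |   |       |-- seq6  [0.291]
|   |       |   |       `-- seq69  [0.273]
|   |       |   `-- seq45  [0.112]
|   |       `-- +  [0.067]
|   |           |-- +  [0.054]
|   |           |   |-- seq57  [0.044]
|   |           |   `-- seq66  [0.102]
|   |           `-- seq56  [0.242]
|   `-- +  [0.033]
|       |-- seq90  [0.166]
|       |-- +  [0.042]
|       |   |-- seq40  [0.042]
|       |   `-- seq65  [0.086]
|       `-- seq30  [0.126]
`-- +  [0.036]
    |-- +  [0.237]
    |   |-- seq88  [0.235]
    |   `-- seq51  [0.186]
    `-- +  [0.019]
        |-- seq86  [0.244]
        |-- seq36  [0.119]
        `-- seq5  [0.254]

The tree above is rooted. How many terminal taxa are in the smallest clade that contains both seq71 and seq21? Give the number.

The MRCA of seq71 and seq21 is the node subtending (((seq8,seq71),((seq17,seq42),seq4,seq31)),(((seq21,(seq6,seq69)),seq45),((seq57,seq66),seq56))).
That clade contains 13 terminal taxa: seq17, seq21, seq31, seq4, seq42, seq45, seq56, seq57, seq6, seq66, seq69, seq71, seq8.

13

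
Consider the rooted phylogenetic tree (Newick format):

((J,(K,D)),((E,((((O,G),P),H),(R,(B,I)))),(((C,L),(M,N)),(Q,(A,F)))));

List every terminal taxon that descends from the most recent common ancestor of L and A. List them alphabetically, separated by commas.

A, C, F, L, M, N, Q

Tracing L: it sits inside (C,L).
Tracing A: it sits inside (A,F).
The smallest clade enclosing both is (((C,L),(M,N)),(Q,(A,F))); the answer is its 7 terminal taxa in alphabetical order.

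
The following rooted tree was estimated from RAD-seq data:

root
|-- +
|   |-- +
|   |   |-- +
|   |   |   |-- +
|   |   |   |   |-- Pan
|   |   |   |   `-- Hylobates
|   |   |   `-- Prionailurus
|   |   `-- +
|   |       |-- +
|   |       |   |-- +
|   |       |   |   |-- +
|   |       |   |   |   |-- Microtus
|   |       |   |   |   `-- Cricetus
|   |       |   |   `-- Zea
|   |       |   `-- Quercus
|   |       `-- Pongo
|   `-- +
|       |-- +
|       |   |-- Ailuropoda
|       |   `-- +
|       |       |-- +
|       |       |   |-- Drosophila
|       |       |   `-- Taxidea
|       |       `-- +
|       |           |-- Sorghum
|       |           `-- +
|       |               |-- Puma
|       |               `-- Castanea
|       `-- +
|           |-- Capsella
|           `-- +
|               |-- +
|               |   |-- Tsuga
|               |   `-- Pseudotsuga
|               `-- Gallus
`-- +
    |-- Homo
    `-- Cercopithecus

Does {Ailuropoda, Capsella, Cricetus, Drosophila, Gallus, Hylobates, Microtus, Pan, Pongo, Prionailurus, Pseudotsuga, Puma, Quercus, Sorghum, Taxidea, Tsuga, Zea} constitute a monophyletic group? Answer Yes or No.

No

The MRCA of the listed taxa subtends ((((Pan,Hylobates),Prionailurus),((((Microtus,Cricetus),Zea),Quercus),Pongo)),((Ailuropoda,((Drosophila,Taxidea),(Sorghum,(Puma,Castanea)))),(Capsella,((Tsuga,Pseudotsuga),Gallus)))).
That clade also contains Castanea, which is not in the proposed group, so the group is not monophyletic.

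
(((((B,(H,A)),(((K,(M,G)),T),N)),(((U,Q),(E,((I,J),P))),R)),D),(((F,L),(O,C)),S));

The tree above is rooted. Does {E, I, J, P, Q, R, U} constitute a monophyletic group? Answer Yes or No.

Yes

The most recent common ancestor of these taxa subtends (((U,Q),(E,((I,J),P))),R).
That clade has exactly 7 tips — every listed taxon and nothing else — so the group is monophyletic.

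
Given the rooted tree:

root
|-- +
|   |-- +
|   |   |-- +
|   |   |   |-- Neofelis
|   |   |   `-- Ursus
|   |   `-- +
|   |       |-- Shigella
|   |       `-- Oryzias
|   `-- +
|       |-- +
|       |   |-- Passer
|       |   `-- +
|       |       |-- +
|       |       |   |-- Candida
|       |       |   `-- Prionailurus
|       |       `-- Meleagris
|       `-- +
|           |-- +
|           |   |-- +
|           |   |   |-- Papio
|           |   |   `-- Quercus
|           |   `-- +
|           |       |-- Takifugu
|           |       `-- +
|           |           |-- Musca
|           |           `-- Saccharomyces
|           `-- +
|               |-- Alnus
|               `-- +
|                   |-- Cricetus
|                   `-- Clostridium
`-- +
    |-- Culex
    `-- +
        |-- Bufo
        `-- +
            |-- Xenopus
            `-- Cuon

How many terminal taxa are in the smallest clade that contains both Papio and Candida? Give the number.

12

The MRCA of Papio and Candida is the node subtending ((Passer,((Candida,Prionailurus),Meleagris)),(((Papio,Quercus),(Takifugu,(Musca,Saccharomyces))),(Alnus,(Cricetus,Clostridium)))).
That clade contains 12 terminal taxa: Alnus, Candida, Clostridium, Cricetus, Meleagris, Musca, Papio, Passer, Prionailurus, Quercus, Saccharomyces, Takifugu.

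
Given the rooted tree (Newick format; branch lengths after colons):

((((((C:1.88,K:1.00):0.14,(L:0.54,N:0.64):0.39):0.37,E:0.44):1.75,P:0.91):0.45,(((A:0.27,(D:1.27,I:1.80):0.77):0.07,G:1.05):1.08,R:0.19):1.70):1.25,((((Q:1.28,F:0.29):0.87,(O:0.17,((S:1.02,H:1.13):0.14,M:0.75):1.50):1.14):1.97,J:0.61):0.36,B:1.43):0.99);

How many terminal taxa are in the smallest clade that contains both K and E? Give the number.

5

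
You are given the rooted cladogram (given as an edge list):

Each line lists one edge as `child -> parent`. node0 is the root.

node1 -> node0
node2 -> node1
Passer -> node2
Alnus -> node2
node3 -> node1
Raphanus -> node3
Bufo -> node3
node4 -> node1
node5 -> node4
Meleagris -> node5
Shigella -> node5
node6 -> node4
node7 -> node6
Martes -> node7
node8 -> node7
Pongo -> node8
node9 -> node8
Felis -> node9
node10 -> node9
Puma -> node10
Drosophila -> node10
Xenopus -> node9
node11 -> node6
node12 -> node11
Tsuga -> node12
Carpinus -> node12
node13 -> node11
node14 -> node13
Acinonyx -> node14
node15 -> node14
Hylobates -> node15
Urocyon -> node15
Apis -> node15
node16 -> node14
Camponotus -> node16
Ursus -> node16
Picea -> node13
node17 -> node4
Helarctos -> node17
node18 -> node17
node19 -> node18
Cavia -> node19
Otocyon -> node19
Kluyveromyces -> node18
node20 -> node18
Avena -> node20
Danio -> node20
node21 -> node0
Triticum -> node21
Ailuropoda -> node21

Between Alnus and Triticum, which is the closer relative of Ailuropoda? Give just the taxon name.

The MRCA of Ailuropoda and Triticum subtends (Triticum,Ailuropoda) (2 taxa).
The MRCA of Ailuropoda and Alnus is the root, subtending the entire tree (29 taxa).
The first is nested inside the second, so Ailuropoda shares a more recent common ancestor with Triticum.

Triticum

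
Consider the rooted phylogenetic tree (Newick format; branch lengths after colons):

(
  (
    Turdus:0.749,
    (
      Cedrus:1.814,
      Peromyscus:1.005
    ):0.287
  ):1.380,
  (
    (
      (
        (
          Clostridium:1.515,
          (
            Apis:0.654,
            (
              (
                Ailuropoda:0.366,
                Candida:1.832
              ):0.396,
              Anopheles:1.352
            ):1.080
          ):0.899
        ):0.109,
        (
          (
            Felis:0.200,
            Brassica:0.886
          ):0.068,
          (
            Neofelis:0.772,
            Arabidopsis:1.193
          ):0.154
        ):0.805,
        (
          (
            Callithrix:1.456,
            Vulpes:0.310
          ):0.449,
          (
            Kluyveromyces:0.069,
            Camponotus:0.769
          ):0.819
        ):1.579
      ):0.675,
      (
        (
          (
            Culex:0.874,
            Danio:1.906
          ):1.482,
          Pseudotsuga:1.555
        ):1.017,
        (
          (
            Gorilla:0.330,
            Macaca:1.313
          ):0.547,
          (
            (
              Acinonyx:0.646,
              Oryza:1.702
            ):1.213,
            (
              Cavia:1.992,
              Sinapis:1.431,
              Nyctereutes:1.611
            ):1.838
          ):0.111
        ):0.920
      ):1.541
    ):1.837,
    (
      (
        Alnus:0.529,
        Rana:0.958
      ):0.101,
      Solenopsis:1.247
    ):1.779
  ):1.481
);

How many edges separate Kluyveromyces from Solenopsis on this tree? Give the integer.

7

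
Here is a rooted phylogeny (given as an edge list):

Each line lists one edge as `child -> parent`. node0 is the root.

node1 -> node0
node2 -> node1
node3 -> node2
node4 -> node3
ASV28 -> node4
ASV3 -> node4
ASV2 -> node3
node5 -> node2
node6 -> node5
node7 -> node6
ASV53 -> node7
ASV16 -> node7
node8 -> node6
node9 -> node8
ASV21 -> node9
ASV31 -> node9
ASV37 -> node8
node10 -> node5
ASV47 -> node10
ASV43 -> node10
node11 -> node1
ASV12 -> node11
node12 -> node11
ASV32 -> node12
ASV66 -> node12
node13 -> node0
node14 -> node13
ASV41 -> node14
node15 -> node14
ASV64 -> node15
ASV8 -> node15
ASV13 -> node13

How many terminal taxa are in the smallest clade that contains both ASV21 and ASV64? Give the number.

The MRCA of ASV21 and ASV64 is the root, so the clade is the entire tree.
That clade contains 17 terminal taxa: ASV12, ASV13, ASV16, ASV2, ASV21, ASV28, ASV3, ASV31, ASV32, ASV37, ASV41, ASV43, ASV47, ASV53, ASV64, ASV66, ASV8.

17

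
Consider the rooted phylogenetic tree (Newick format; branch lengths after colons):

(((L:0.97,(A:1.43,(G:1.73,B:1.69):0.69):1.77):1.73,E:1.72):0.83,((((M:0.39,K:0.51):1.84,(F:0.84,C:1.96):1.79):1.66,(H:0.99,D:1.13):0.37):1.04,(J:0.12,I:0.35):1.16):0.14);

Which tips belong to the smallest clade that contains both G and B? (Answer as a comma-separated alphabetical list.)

B, G

Tracing G: it sits inside (G,B).
Tracing B: it sits inside (G,B).
The smallest clade enclosing both is (G,B); the answer is its 2 terminal taxa in alphabetical order.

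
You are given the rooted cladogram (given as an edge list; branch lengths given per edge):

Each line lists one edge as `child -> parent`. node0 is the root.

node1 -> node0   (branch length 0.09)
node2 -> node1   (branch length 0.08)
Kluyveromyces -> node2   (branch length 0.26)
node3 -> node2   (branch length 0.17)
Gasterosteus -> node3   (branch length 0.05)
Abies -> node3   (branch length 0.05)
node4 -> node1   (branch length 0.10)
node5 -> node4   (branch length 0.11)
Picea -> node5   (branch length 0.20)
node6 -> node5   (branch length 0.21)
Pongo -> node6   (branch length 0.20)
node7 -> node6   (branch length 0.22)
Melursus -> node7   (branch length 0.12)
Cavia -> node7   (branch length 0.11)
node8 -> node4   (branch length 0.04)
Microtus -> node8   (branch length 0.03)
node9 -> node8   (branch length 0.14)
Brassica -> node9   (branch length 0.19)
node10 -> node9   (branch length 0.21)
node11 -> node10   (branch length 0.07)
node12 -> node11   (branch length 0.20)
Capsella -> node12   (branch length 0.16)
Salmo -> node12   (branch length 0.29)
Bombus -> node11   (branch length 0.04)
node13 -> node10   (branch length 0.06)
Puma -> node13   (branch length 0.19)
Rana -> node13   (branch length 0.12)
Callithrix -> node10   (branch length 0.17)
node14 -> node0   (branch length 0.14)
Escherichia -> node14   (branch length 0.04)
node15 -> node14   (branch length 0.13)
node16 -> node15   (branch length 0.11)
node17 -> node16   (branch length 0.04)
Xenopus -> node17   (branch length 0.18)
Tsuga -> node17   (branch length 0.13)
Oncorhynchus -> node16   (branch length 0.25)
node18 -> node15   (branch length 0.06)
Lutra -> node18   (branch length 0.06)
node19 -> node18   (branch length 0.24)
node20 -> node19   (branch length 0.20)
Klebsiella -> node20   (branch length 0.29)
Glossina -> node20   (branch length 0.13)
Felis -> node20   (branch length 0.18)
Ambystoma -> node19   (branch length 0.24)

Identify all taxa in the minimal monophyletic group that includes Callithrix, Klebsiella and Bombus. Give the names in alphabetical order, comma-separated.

Abies, Ambystoma, Bombus, Brassica, Callithrix, Capsella, Cavia, Escherichia, Felis, Gasterosteus, Glossina, Klebsiella, Kluyveromyces, Lutra, Melursus, Microtus, Oncorhynchus, Picea, Pongo, Puma, Rana, Salmo, Tsuga, Xenopus

Tracing Callithrix: it sits inside (((Capsella,Salmo),Bombus),(Puma,Rana),Callithrix).
Tracing Klebsiella: it sits inside (Klebsiella,Glossina,Felis).
Tracing Bombus: it sits inside ((Capsella,Salmo),Bombus).
The smallest clade enclosing all 3 is the whole tree (their MRCA is the root), so the answer is all 24 tips in alphabetical order.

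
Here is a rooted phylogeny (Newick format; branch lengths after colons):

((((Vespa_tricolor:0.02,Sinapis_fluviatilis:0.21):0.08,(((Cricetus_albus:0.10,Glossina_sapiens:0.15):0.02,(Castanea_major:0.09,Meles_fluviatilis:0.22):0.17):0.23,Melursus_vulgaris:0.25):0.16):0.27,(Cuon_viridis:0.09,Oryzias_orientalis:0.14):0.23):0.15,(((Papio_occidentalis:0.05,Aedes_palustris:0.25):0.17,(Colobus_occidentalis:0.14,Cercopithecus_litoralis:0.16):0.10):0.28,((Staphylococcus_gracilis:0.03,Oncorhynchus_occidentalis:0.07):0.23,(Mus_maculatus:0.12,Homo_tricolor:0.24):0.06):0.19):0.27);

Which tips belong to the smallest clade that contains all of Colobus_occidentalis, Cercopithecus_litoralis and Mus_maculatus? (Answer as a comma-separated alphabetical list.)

Tracing Colobus_occidentalis: it sits inside (Colobus_occidentalis,Cercopithecus_litoralis).
Tracing Cercopithecus_litoralis: it sits inside (Colobus_occidentalis,Cercopithecus_litoralis).
Tracing Mus_maculatus: it sits inside (Mus_maculatus,Homo_tricolor).
The smallest clade enclosing all 3 is (((Papio_occidentalis,Aedes_palustris),(Colobus_occidentalis,Cercopithecus_litoralis)),((Staphylococcus_gracilis,Oncorhynchus_occidentalis),(Mus_maculatus,Homo_tricolor))); the answer is its 8 terminal taxa in alphabetical order.

Aedes_palustris, Cercopithecus_litoralis, Colobus_occidentalis, Homo_tricolor, Mus_maculatus, Oncorhynchus_occidentalis, Papio_occidentalis, Staphylococcus_gracilis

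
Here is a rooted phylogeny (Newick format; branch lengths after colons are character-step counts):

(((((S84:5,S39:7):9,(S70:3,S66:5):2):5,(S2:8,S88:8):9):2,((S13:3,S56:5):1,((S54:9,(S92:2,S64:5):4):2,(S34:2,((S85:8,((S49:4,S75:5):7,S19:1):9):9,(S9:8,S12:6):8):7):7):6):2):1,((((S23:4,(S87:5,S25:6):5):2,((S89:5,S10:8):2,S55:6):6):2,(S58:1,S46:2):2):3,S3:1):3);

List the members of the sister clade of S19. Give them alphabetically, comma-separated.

S19 attaches to the tree at the node subtending ((S49,S75),S19).
The other lineage descending from that same node — the sister group — is (S49,S75); its 2 tips in alphabetical order are the answer.

S49, S75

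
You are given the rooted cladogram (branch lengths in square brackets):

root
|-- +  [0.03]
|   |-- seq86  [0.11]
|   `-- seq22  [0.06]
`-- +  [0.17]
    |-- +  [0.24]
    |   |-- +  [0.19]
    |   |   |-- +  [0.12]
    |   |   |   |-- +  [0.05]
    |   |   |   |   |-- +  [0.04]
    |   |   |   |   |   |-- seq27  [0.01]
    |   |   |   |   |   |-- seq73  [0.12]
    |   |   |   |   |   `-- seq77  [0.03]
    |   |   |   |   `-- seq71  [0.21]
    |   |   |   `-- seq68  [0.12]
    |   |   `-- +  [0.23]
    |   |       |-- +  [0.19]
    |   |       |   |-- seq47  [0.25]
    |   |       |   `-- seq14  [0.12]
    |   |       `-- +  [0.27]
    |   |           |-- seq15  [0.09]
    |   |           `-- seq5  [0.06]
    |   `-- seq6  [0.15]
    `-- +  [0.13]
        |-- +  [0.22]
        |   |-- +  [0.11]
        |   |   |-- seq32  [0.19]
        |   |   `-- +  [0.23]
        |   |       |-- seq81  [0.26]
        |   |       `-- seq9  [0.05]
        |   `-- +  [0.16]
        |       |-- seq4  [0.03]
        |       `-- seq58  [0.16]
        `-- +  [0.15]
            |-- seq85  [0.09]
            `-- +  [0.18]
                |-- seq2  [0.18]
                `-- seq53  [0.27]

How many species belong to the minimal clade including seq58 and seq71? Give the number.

18

The MRCA of seq58 and seq71 is the node subtending ((((((seq27,seq73,seq77),seq71),seq68),((seq47,seq14),(seq15,seq5))),seq6),(((seq32,(seq81,seq9)),(seq4,seq58)),(seq85,(seq2,seq53)))).
That clade contains 18 terminal taxa: seq14, seq15, seq2, seq27, seq32, seq4, seq47, seq5, seq53, seq58, seq6, seq68, seq71, seq73, seq77, seq81, seq85, seq9.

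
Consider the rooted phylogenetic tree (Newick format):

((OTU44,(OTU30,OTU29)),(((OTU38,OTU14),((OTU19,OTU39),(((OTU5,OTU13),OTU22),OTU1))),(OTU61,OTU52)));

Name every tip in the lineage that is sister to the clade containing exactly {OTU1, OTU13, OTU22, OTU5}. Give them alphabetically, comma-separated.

The clade containing exactly {OTU1, OTU13, OTU22, OTU5} attaches to the tree at the node subtending ((OTU19,OTU39),(((OTU5,OTU13),OTU22),OTU1)).
The other lineage descending from that same node — the sister group — is (OTU19,OTU39); its 2 tips in alphabetical order are the answer.

OTU19, OTU39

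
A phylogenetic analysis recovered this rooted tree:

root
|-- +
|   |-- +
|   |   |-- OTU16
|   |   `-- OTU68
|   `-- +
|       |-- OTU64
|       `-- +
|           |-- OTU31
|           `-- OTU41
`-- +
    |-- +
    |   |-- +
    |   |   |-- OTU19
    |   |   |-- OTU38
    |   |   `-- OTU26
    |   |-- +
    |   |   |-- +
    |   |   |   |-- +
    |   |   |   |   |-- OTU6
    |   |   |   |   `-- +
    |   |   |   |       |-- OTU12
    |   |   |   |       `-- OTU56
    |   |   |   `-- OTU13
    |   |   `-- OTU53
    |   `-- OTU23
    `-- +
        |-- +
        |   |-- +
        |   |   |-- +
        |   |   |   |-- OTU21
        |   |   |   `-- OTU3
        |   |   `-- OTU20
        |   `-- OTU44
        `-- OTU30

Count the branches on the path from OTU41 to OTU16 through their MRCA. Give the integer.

5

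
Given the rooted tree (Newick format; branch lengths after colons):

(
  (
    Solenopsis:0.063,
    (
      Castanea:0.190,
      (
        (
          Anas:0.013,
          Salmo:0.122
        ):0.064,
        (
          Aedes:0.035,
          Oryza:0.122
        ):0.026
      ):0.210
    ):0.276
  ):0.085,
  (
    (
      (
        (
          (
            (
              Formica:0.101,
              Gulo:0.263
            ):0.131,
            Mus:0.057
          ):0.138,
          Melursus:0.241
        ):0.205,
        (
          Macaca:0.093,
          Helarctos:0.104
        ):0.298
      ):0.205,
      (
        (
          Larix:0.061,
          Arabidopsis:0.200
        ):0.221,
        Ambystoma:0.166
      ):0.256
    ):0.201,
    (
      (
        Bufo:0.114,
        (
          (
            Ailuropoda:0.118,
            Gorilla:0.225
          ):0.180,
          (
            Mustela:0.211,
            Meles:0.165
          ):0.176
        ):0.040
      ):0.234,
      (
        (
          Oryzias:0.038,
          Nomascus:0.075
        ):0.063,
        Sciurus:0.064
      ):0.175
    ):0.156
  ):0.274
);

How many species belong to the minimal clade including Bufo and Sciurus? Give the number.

8

The MRCA of Bufo and Sciurus is the node subtending ((Bufo,((Ailuropoda,Gorilla),(Mustela,Meles))),((Oryzias,Nomascus),Sciurus)).
That clade contains 8 terminal taxa: Ailuropoda, Bufo, Gorilla, Meles, Mustela, Nomascus, Oryzias, Sciurus.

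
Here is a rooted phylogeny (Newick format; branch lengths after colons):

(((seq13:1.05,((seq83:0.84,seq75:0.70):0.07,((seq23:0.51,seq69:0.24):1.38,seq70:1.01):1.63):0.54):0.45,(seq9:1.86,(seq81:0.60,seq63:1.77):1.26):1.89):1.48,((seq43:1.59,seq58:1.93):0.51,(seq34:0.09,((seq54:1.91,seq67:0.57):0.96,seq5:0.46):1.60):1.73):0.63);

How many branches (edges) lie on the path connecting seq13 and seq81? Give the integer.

5

The MRCA of seq13 and seq81 is the node subtending ((seq13,((seq83,seq75),((seq23,seq69),seq70))),(seq9,(seq81,seq63))).
From seq13 up to that node: 2 branches. From seq81 up to the same node: 3 branches. Total: 2 + 3 = 5.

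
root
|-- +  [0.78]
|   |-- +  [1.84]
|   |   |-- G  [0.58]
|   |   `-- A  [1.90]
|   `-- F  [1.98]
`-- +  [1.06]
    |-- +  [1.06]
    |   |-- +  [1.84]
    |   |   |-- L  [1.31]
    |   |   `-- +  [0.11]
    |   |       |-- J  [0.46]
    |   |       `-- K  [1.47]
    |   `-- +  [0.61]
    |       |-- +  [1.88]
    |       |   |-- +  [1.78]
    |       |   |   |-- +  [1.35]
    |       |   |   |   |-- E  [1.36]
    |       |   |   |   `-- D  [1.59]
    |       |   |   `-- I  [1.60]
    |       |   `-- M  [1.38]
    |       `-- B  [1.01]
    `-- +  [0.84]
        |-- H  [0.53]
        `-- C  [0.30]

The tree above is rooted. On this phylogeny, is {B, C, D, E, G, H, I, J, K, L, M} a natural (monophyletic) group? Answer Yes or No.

No

The MRCA of the listed taxa is the root, so the smallest clade containing them is the whole tree.
That clade also contains A, F, which are not in the proposed group, so the group is not monophyletic.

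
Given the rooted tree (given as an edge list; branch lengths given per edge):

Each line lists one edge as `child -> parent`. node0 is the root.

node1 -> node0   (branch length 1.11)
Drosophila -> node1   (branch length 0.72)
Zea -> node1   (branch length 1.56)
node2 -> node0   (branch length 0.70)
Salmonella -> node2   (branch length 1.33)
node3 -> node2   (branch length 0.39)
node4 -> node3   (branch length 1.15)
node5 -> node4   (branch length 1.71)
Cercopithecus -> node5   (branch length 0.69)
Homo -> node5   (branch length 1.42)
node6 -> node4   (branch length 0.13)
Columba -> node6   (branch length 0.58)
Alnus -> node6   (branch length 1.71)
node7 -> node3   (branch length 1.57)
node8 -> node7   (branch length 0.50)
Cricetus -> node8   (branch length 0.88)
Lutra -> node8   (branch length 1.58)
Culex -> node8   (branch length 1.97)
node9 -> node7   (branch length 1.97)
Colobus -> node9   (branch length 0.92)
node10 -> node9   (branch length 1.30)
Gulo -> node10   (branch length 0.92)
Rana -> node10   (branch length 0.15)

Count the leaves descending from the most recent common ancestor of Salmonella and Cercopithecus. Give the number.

The MRCA of Salmonella and Cercopithecus is the node subtending (Salmonella,(((Cercopithecus,Homo),(Columba,Alnus)),((Cricetus,Lutra,Culex),(Colobus,(Gulo,Rana))))).
That clade contains 11 terminal taxa: Alnus, Cercopithecus, Colobus, Columba, Cricetus, Culex, Gulo, Homo, Lutra, Rana, Salmonella.

11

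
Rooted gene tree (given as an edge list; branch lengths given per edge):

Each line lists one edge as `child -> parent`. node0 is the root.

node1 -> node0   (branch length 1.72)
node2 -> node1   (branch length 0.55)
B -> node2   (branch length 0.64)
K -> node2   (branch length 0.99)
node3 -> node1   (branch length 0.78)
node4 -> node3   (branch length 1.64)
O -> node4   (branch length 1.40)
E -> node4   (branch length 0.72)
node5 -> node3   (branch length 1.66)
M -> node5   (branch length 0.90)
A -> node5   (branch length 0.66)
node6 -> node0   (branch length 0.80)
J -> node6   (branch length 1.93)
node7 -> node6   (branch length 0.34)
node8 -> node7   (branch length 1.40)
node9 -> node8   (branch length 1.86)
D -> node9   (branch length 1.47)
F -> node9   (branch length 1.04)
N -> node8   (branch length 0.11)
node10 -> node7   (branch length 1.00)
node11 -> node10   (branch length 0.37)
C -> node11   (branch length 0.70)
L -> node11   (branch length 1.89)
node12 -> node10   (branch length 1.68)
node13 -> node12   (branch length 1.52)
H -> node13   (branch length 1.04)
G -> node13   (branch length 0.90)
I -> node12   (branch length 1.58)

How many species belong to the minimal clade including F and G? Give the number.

8

The MRCA of F and G is the node subtending (((D,F),N),((C,L),((H,G),I))).
That clade contains 8 terminal taxa: C, D, F, G, H, I, L, N.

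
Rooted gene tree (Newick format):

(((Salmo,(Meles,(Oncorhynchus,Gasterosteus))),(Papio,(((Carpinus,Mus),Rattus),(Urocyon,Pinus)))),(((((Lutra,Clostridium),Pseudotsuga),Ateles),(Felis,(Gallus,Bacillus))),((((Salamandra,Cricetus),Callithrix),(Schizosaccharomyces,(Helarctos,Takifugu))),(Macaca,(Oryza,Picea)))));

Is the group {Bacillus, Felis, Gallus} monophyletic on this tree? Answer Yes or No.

The most recent common ancestor of these taxa subtends (Felis,(Gallus,Bacillus)).
That clade has exactly 3 tips — every listed taxon and nothing else — so the group is monophyletic.

Yes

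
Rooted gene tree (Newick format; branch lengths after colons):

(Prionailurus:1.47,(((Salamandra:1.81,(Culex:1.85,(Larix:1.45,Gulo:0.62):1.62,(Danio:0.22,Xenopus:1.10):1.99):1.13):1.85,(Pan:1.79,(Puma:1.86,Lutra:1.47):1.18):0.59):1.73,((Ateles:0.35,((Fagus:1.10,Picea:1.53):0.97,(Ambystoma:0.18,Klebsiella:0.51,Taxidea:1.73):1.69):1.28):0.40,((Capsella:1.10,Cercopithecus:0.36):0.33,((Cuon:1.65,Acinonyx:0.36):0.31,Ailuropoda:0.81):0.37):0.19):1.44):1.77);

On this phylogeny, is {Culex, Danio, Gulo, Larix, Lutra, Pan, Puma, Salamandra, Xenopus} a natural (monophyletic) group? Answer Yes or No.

Yes

The most recent common ancestor of these taxa subtends ((Salamandra,(Culex,(Larix,Gulo),(Danio,Xenopus))),(Pan,(Puma,Lutra))).
That clade has exactly 9 tips — every listed taxon and nothing else — so the group is monophyletic.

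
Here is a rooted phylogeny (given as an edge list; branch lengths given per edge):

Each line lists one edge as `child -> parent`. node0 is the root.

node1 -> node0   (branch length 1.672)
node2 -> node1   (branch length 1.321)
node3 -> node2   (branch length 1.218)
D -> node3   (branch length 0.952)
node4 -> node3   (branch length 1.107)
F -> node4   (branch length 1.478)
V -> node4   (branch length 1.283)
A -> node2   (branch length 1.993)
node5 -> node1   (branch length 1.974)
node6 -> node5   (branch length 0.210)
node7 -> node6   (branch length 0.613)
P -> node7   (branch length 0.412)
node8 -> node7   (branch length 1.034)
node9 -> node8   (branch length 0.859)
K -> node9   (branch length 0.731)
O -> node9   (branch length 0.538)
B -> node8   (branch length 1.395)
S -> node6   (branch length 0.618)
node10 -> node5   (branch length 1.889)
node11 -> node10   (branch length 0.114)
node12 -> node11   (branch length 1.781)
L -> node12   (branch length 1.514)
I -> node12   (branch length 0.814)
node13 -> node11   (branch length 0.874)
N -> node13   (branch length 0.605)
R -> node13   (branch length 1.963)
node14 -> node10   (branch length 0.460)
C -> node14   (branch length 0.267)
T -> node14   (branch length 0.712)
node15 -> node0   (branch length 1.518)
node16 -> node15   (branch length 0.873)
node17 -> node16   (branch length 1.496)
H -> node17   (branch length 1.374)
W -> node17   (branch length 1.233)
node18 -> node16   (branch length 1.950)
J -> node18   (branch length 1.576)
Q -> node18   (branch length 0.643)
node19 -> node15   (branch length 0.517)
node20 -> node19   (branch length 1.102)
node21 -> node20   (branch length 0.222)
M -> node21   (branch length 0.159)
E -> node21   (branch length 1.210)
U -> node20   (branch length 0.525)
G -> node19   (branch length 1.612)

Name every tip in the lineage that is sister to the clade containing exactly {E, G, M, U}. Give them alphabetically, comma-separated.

H, J, Q, W

The clade containing exactly {E, G, M, U} attaches to the tree at the node subtending (((H,W),(J,Q)),(((M,E),U),G)).
The other lineage descending from that same node — the sister group — is ((H,W),(J,Q)); its 4 tips in alphabetical order are the answer.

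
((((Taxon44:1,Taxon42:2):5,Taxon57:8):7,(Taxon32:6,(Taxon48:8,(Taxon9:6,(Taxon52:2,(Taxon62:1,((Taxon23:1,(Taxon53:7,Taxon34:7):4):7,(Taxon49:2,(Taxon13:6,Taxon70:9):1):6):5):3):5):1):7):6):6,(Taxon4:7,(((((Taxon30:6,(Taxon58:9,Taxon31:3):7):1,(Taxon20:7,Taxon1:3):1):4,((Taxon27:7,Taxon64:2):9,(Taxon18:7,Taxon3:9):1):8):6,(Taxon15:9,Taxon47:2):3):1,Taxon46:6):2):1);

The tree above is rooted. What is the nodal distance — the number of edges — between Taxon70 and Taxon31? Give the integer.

18

The MRCA of Taxon70 and Taxon31 is the root of the tree.
From Taxon70 up to that node: 10 branches. From Taxon31 up to the same node: 8 branches. Total: 10 + 8 = 18.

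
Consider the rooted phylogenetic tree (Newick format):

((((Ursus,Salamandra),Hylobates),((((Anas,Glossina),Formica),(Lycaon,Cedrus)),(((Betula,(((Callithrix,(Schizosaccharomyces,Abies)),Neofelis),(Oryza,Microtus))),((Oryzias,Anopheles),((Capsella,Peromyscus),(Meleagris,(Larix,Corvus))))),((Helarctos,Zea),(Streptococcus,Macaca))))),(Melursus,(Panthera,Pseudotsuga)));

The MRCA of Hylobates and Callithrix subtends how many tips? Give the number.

26

The MRCA of Hylobates and Callithrix is the node subtending (((Ursus,Salamandra),Hylobates),((((Anas,Glossina),Formica),(Lycaon,Cedrus)),(((Betula,(((Callithrix,(Schizosaccharomyces,Abies)),Neofelis),(Oryza,Microtus))),((Oryzias,Anopheles),((Capsella,Peromyscus),(Meleagris,(Larix,Corvus))))),((Helarctos,Zea),(Streptococcus,Macaca))))).
That clade contains 26 terminal taxa: Abies, Anas, Anopheles, Betula, Callithrix, Capsella, Cedrus, Corvus, Formica, Glossina, Helarctos, Hylobates, Larix, Lycaon, Macaca, Meleagris, Microtus, Neofelis, Oryza, Oryzias, Peromyscus, Salamandra, Schizosaccharomyces, Streptococcus, Ursus, Zea.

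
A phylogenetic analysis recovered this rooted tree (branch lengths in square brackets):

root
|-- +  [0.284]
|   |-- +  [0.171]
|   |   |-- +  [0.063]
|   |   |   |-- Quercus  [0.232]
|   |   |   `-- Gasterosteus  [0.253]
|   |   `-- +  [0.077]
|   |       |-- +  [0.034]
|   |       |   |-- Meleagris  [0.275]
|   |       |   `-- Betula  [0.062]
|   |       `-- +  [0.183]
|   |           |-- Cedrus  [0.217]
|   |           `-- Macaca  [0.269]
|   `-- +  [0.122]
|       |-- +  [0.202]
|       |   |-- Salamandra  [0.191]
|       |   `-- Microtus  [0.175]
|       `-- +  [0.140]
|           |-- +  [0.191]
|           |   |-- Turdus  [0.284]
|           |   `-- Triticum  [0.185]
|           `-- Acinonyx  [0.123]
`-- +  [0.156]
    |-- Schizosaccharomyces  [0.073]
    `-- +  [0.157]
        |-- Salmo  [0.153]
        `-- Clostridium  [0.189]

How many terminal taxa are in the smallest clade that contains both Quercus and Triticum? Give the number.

11

The MRCA of Quercus and Triticum is the node subtending (((Quercus,Gasterosteus),((Meleagris,Betula),(Cedrus,Macaca))),((Salamandra,Microtus),((Turdus,Triticum),Acinonyx))).
That clade contains 11 terminal taxa: Acinonyx, Betula, Cedrus, Gasterosteus, Macaca, Meleagris, Microtus, Quercus, Salamandra, Triticum, Turdus.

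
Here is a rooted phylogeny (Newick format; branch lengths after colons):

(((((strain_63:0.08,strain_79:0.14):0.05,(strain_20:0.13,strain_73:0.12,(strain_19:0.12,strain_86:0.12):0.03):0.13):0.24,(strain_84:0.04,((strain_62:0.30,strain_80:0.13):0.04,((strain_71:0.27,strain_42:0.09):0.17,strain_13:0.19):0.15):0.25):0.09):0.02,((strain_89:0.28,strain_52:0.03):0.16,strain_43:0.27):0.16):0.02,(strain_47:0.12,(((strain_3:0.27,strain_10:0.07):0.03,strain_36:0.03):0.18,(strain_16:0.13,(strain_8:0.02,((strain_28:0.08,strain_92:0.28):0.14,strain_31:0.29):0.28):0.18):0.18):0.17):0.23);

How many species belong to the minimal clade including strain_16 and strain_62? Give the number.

The MRCA of strain_16 and strain_62 is the root, so the clade is the entire tree.
That clade contains 24 terminal taxa: strain_10, strain_13, strain_16, strain_19, strain_20, strain_28, strain_3, strain_31, strain_36, strain_42, strain_43, strain_47, strain_52, strain_62, strain_63, strain_71, strain_73, strain_79, strain_8, strain_80, strain_84, strain_86, strain_89, strain_92.

24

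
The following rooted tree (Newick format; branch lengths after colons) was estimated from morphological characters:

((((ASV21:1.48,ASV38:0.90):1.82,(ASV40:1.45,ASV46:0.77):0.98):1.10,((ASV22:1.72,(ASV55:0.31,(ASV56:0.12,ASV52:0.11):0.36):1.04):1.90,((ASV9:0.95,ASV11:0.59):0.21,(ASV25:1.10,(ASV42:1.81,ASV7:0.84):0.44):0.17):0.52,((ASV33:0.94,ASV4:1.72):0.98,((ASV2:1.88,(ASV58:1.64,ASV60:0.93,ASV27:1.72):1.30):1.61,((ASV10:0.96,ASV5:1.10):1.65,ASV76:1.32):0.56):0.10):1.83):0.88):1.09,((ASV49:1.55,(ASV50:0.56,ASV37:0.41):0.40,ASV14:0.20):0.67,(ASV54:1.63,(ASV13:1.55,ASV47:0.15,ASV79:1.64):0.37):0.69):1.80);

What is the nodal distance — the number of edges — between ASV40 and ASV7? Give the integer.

The MRCA of ASV40 and ASV7 is the node subtending (((ASV21,ASV38),(ASV40,ASV46)),((ASV22,(ASV55,(ASV56,ASV52))),((ASV9,ASV11),(ASV25,(ASV42,ASV7))),((ASV33,ASV4),((ASV2,(ASV58,ASV60,ASV27)),((ASV10,ASV5),ASV76))))).
From ASV40 up to that node: 3 branches. From ASV7 up to the same node: 5 branches. Total: 3 + 5 = 8.

8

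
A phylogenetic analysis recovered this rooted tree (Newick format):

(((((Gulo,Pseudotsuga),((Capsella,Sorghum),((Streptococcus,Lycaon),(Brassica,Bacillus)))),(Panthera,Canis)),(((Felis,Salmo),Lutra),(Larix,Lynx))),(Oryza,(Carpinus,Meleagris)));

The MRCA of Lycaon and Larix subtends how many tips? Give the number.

The MRCA of Lycaon and Larix is the node subtending ((((Gulo,Pseudotsuga),((Capsella,Sorghum),((Streptococcus,Lycaon),(Brassica,Bacillus)))),(Panthera,Canis)),(((Felis,Salmo),Lutra),(Larix,Lynx))).
That clade contains 15 terminal taxa: Bacillus, Brassica, Canis, Capsella, Felis, Gulo, Larix, Lutra, Lycaon, Lynx, Panthera, Pseudotsuga, Salmo, Sorghum, Streptococcus.

15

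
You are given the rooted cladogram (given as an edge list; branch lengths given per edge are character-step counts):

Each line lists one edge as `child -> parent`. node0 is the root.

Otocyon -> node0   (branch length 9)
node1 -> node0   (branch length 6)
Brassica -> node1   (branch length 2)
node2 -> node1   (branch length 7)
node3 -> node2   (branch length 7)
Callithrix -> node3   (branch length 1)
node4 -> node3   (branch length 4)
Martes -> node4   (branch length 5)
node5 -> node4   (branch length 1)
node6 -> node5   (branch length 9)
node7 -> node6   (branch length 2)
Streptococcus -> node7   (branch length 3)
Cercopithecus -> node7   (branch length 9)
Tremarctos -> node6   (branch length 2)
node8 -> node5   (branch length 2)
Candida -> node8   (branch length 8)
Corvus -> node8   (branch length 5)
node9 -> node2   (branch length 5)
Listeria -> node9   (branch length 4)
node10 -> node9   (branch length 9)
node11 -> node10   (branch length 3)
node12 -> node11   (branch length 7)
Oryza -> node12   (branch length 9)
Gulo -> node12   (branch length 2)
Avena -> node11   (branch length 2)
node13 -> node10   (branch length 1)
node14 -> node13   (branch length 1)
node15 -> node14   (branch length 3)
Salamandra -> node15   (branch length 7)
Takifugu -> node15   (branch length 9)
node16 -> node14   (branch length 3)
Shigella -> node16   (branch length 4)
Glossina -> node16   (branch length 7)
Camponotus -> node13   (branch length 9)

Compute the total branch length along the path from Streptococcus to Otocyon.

The path runs Streptococcus → … → MRCA → … → Otocyon; the MRCA is the root of the tree.
Branch lengths along that path: 3 + 2 + 9 + 1 + 4 + 7 + 7 + 6 + 9 = 48.

48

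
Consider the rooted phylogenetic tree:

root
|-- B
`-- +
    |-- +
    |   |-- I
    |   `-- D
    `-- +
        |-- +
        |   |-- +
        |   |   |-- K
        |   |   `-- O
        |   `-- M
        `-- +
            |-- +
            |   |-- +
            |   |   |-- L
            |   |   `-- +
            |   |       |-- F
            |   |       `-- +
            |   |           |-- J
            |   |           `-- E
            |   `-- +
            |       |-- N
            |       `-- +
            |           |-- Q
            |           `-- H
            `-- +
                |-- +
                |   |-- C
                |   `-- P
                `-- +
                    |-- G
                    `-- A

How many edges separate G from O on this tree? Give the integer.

The MRCA of G and O is the node subtending (((K,O),M),(((L,(F,(J,E))),(N,(Q,H))),((C,P),(G,A)))).
From G up to that node: 4 branches. From O up to the same node: 3 branches. Total: 4 + 3 = 7.

7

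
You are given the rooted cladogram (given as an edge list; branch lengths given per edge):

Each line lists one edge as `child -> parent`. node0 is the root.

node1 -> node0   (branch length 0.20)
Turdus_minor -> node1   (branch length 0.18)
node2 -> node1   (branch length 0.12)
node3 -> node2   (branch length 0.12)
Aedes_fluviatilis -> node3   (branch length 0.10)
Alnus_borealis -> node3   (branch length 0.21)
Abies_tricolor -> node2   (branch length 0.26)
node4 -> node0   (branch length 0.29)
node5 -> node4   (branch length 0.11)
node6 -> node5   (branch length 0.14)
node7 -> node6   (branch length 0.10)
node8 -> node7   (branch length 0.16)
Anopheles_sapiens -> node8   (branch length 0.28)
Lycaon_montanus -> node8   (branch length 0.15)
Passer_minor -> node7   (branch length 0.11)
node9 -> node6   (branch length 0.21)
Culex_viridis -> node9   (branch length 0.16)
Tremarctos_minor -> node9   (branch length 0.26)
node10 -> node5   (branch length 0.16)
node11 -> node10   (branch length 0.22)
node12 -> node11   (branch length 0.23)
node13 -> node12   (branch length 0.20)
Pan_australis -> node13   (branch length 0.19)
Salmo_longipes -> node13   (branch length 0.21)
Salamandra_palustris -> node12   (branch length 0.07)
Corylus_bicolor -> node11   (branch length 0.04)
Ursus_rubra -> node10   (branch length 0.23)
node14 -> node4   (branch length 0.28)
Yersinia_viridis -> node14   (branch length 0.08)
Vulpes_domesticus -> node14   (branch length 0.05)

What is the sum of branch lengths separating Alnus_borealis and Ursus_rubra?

1.44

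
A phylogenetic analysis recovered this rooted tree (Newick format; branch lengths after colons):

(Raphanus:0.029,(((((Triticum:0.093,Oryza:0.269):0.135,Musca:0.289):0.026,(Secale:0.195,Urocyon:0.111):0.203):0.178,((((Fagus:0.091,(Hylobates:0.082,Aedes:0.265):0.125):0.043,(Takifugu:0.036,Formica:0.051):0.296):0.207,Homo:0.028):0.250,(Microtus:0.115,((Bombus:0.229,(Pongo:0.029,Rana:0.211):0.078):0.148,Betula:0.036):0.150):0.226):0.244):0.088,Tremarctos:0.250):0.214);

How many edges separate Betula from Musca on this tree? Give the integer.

7

The MRCA of Betula and Musca is the node subtending ((((Triticum,Oryza),Musca),(Secale,Urocyon)),((((Fagus,(Hylobates,Aedes)),(Takifugu,Formica)),Homo),(Microtus,((Bombus,(Pongo,Rana)),Betula)))).
From Betula up to that node: 4 branches. From Musca up to the same node: 3 branches. Total: 4 + 3 = 7.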